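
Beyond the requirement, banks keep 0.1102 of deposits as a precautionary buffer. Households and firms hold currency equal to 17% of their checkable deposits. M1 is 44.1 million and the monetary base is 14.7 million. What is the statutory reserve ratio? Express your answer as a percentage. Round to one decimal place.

Using m = M/MB = 44.1/14.7 = 3.000000. Since m = (1 + c)/(c + rr + e), the denominator satisfies c + rr + e = (1 + c)/m = (1 + 0.17) / 3.000000 = 0.390000.
With c = 0.17 and e = 0.1102, the statutory reserve ratio is 0.390000 − 0.17 − 0.1102 = 0.1098.

11.0%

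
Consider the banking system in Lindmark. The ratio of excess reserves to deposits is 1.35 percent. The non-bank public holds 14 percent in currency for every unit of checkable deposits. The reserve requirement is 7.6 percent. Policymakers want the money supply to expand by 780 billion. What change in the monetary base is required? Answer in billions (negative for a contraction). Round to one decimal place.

The money multiplier is m = (1 + c) / (rr + e + c) = (1 + 0.14) / (0.076 + 0.0135 + 0.14) ≈ 4.96732.
ΔMB = ΔM / m = (+780) / 4.96732 ≈ 157.0263 billion.

157.0 billion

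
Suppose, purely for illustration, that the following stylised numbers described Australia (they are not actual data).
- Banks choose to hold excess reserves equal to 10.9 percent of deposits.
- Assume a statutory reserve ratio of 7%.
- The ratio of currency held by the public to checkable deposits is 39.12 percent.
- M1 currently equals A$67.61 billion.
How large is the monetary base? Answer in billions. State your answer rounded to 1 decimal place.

A$27.7 billion

The money multiplier is m = (1 + c) / (rr + e + c) = (1 + 0.3912) / (0.07 + 0.109 + 0.3912) ≈ 2.4398.
MB = M / m = 67.61 / 2.4398 ≈ 27.7113 billion.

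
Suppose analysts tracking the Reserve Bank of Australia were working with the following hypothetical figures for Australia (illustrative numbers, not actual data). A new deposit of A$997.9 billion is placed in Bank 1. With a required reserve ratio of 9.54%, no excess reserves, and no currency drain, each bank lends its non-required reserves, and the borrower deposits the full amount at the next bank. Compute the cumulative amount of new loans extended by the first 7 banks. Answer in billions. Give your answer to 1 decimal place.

A$4772.1 billion

Bank i lends (1 − rr)^i of the original deposit: Bank 1 lends 997.9·0.9046 ≈ 902.7003, Bank 2 lends 997.9·0.9046² ≈ 816.5827, and so on.
Summing a geometric series: total = 997.9·[0.9046·(1 − 0.9046^7) / (1 − 0.9046)] ≈ 4772.0682 billion.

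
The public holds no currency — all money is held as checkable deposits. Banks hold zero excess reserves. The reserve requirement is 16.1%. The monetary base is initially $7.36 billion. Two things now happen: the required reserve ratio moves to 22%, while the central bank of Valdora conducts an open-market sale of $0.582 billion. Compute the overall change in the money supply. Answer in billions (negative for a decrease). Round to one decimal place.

-14.9 billion

Before: m₁ = 1 / (0.161) ≈ 6.2112, MB₁ = 7.36, so M₁ = 6.2112 × 7.36 ≈ 45.7144 billion.
After: m₂ = 1 / (0.22) ≈ 4.5455, MB₂ = 7.36 − 0.582 = 6.778, so M₂ = 4.5455 × 6.778 ≈ 30.8094 billion.
ΔM = M₂ − M₁ = 30.8094 − 45.7144 = -14.905 billion.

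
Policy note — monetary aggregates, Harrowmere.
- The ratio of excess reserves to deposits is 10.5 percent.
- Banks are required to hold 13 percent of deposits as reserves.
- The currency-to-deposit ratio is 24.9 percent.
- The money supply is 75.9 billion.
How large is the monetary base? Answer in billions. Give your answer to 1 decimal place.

The money multiplier is m = (1 + c) / (rr + e + c) = (1 + 0.249) / (0.13 + 0.105 + 0.249) ≈ 2.5806.
MB = M / m = 75.9 / 2.5806 ≈ 29.4118 billion.

29.4 billion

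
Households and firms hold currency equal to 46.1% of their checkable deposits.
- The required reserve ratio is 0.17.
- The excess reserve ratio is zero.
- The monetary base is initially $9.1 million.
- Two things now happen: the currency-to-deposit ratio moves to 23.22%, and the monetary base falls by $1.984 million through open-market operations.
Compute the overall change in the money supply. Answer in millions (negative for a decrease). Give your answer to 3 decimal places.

$0.731 million

Before: m₁ = (1 + 0.461) / (0.17 + 0.461) ≈ 2.31537, MB₁ = 9.1, so M₁ = 2.31537 × 9.1 ≈ 21.0699 million.
After: m₂ = (1 + 0.2322) / (0.17 + 0.2322) ≈ 3.06365, MB₂ = 9.1 − 1.984 = 7.116, so M₂ = 3.06365 × 7.116 ≈ 21.8009 million.
ΔM = M₂ − M₁ = 21.8009 − 21.0699 = 0.731 million.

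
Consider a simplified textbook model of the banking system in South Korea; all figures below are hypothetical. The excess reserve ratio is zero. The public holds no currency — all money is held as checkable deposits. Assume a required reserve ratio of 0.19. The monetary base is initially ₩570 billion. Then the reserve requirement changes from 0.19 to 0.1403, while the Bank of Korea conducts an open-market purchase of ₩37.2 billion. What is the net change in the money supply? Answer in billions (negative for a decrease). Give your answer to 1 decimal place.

₩1327.9 billion

Before: m₁ = 1 / (0.19) ≈ 5.26316, MB₁ = 570, so M₁ = 5.26316 × 570 = 3000.0012 billion.
After: m₂ = 1 / (0.1403) ≈ 7.12758, MB₂ = 570 + 37.2 = 607.2, so M₂ = 7.12758 × 607.2 ≈ 4327.8666 billion.
ΔM = M₂ − M₁ = 4327.8666 − 3000.0012 = 1327.8654 billion.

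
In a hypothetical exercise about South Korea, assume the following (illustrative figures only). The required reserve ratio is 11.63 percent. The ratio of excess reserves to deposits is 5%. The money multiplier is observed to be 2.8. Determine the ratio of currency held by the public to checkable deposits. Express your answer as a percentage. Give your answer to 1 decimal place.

29.7%

Using m = 2.8. From m = (1 + c)/(c + rr + e), rearranging gives 1 + c = m·(c + rr + e), so c·(1 − m) = m·(rr + e) − 1.
Hence c = [m·(rr + e) − 1]/(1 − m) = [2.8 × (0.1163 + 0.05) − 1] / (1 − 2.8) ≈ 0.296867.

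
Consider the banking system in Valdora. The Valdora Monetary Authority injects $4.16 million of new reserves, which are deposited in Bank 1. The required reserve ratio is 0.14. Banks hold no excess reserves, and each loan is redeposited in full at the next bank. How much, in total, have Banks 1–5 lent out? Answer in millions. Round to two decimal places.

Bank i lends (1 − rr)^i of the original deposit: Bank 1 lends 4.16·0.8600 = 3.5776, Bank 2 lends 4.16·0.8600² ≈ 3.0767, and so on.
Summing a geometric series: total = 4.16·[0.8600·(1 − 0.8600^5) / (1 − 0.8600)] ≈ 13.5329 million.

$13.53 million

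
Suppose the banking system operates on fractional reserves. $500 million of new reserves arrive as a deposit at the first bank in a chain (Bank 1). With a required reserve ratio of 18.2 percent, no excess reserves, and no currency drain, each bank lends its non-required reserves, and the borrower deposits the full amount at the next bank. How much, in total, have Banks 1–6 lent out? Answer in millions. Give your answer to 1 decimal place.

Bank i lends (1 − rr)^i of the original deposit: Bank 1 lends 500·0.8180 = 409.0000, Bank 2 lends 500·0.8180² = 334.5620, and so on.
Summing a geometric series: total = 500·[0.8180·(1 − 0.8180^6) / (1 − 0.8180)] ≈ 1574.0099 million.

$1574.0 million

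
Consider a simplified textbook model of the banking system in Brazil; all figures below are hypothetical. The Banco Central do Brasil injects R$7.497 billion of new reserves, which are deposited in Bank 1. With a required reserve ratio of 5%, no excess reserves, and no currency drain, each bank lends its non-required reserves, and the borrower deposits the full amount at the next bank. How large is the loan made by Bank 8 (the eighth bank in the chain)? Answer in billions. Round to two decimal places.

Each bank lends a fraction (1 − rr) = 0.9500 of the deposit it receives, so Bank 8 receives 7.497·0.9500^7 and lends 7.497·0.9500^8 ≈ 4.9737 billion.

R$4.97 billion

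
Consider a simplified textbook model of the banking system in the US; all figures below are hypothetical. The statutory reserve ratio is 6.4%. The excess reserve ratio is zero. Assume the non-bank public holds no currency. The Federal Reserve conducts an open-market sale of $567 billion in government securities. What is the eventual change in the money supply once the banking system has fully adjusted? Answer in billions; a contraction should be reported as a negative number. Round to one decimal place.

The simple money multiplier is m = 1/rr = 1/0.064 = 15.62500.
An open-market sale reduces the monetary base by 567 billion, so ΔM = m × ΔMB = 15.62500 × (−567) = -8859.375 billion.

-8859.4 billion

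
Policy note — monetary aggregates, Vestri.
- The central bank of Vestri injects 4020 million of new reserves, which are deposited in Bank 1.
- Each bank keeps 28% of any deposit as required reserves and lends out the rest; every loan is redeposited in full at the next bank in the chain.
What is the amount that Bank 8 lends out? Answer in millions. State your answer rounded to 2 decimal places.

290.33 million

Each bank lends a fraction (1 − rr) = 0.7200 of the deposit it receives, so Bank 8 receives 4020·0.7200^7 and lends 4020·0.7200^8 ≈ 290.3261 million.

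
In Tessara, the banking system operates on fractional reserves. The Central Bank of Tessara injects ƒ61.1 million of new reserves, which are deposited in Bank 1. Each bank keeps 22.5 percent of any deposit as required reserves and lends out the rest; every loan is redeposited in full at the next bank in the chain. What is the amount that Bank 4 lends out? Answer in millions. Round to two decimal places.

ƒ22.04 million

Each bank lends a fraction (1 − rr) = 0.7750 of the deposit it receives, so Bank 4 receives 61.1·0.7750^3 and lends 61.1·0.7750^4 ≈ 22.0418 million.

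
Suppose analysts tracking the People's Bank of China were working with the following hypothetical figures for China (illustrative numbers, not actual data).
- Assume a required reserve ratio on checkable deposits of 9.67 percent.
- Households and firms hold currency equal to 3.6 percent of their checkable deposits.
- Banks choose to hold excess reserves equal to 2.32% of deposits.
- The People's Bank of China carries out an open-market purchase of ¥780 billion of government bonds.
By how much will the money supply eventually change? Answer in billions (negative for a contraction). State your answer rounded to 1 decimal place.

The money multiplier is m = (1 + c) / (rr + e + c) = (1 + 0.036) / (0.0967 + 0.0232 + 0.036) ≈ 6.64529.
The purchase adds 780 billion of base, so ΔM = m × ΔMB = 6.64529 × (+780) = 5183.3262 billion.

¥5183.3 billion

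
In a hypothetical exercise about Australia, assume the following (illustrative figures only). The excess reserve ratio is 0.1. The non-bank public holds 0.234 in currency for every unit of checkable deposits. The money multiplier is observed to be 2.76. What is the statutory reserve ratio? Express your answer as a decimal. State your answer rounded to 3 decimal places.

0.113

Using m = 2.76. Since m = (1 + c)/(c + rr + e), the denominator satisfies c + rr + e = (1 + c)/m = (1 + 0.234) / 2.76 ≈ 0.447101.
With c = 0.234 and e = 0.1, the statutory reserve ratio is 0.447101 − 0.234 − 0.1 = 0.113101.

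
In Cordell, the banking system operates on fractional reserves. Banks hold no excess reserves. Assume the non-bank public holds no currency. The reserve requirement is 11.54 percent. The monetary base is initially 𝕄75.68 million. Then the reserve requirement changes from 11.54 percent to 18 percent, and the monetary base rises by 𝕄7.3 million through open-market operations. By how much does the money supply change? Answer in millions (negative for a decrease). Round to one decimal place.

Before: m₁ = 1 / (0.1154) ≈ 8.6655, MB₁ = 75.68, so M₁ = 8.6655 × 75.68 ≈ 655.805 million.
After: m₂ = 1 / (0.18) ≈ 5.5556, MB₂ = 75.68 + 7.3 = 82.98, so M₂ = 5.5556 × 82.98 ≈ 461.0037 million.
ΔM = M₂ − M₁ = 461.0037 − 655.805 = -194.8013 million.

-194.8 million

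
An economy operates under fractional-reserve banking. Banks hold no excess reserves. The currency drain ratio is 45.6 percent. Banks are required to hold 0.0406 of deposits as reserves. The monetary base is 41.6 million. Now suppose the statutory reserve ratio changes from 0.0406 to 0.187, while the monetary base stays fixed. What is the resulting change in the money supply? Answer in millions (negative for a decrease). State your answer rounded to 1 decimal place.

Initially m₁ = (1 + 0.456) / (0.0406 + 0.456) ≈ 2.9319, so M₁ = 2.9319 × 41.6 ≈ 121.967 million.
After the change m₂ = (1 + 0.456) / (0.187 + 0.456) ≈ 2.2644, so M₂ = 2.2644 × 41.6 ≈ 94.199 million.
ΔM = M₂ − M₁ = 94.199 − 121.967 = -27.768 million.

-27.8 million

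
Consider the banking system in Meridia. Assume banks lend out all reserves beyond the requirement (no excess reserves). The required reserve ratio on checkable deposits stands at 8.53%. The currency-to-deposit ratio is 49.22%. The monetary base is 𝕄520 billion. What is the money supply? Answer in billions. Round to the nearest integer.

𝕄1344 billion

The money multiplier is m = (1 + c) / (rr + c) = (1 + 0.4922) / (0.0853 + 0.4922) ≈ 2.5839.
So M = m × MB = 2.5839 × 520 = 1343.628 billion.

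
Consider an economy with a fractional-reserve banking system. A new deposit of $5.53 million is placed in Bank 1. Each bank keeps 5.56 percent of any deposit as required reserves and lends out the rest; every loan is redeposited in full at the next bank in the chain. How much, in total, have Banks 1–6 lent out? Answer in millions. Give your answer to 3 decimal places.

Bank i lends (1 − rr)^i of the original deposit: Bank 1 lends 5.53·0.9444 ≈ 5.2225, Bank 2 lends 5.53·0.9444² ≈ 4.9322, and so on.
Summing a geometric series: total = 5.53·[0.9444·(1 − 0.9444^6) / (1 − 0.9444)] ≈ 27.2893 million.

$27.289 million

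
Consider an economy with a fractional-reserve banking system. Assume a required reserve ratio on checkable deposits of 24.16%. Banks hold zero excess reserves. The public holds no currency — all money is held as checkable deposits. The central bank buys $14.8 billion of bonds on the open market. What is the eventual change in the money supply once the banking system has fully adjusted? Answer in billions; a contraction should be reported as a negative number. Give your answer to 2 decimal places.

The simple money multiplier is m = 1/rr = 1/0.2416 ≈ 4.13907.
An open-market purchase increases the monetary base by 14.8 billion, so ΔM = m × ΔMB = 4.13907 × 14.8 ≈ 61.2582 billion.

$61.26 billion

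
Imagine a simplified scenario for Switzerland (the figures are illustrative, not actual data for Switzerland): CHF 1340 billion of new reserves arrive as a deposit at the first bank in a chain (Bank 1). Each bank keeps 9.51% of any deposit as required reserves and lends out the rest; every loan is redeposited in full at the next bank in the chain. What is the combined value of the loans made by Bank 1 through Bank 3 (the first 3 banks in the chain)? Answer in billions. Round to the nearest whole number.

CHF 3303 billion

Bank i lends (1 − rr)^i of the original deposit: Bank 1 lends 1340·0.9049 = 1212.5660, Bank 2 lends 1340·0.9049² ≈ 1097.2510, and so on.
Summing a geometric series: total = 1340·[0.9049·(1 − 0.9049^3) / (1 − 0.9049)] ≈ 3302.7194 billion.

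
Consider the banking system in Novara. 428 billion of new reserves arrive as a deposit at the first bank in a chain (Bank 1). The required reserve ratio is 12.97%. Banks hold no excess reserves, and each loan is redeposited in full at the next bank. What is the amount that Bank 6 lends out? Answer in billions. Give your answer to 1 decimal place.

Each bank lends a fraction (1 − rr) = 0.8703 of the deposit it receives, so Bank 6 receives 428·0.8703^5 and lends 428·0.8703^6 ≈ 185.9763 billion.

186.0 billion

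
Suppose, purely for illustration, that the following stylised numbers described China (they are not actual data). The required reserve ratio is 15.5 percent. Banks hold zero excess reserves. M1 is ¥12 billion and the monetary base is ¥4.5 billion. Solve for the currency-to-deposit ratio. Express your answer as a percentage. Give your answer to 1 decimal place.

Using m = M/MB = 12/4.5 ≈ 2.666667. From m = (1 + c)/(c + rr + e), rearranging gives 1 + c = m·(c + rr + e), so c·(1 − m) = m·(rr + e) − 1.
Hence c = [m·(rr + e) − 1]/(1 − m) = [2.666667 × (0.155 + 0) − 1] / (1 − 2.666667) ≈ 0.352000.

35.2%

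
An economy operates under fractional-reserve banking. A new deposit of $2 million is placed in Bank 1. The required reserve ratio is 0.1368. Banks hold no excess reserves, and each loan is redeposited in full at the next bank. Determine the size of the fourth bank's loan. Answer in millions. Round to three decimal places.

Each bank lends a fraction (1 − rr) = 0.8632 of the deposit it receives, so Bank 4 receives 2·0.8632^3 and lends 2·0.8632^4 ≈ 1.1104 million.

$1.110 million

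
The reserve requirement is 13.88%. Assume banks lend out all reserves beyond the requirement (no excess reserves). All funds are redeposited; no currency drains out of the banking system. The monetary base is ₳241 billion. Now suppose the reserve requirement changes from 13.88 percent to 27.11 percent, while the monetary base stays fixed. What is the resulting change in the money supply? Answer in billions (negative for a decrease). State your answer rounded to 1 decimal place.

Initially m₁ = 1 / (0.1388) ≈ 7.20461, so M₁ = 7.20461 × 241 ≈ 1736.311 billion.
After the change m₂ = 1 / (0.2711) ≈ 3.68868, so M₂ = 3.68868 × 241 ≈ 888.9719 billion.
ΔM = M₂ − M₁ = 888.9719 − 1736.311 = -847.3391 billion.

-847.3 billion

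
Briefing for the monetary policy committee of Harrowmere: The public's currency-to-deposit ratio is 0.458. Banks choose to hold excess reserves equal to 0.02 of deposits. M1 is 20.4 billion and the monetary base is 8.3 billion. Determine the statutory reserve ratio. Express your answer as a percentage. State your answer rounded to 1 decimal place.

11.5%

Using m = M/MB = 20.4/8.3 ≈ 2.457831. Since m = (1 + c)/(c + rr + e), the denominator satisfies c + rr + e = (1 + c)/m = (1 + 0.458) / 2.457831 ≈ 0.593206.
With c = 0.458 and e = 0.02, the statutory reserve ratio is 0.593206 − 0.458 − 0.02 = 0.115206.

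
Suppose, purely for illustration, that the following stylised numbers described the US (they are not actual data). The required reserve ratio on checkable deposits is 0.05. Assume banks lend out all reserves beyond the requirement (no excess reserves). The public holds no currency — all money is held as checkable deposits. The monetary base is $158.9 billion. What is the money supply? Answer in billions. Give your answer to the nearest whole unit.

With no currency drain or excess reserves, the money multiplier is m = 1/rr = 1/0.05 = 20.
Money supply M = m × MB = 20 × 158.9 = 3178 billion.

$3178 billion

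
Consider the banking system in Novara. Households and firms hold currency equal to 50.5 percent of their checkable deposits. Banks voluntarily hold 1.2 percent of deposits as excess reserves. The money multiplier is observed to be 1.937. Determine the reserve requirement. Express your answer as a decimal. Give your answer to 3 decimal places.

Using m = 1.937. Since m = (1 + c)/(c + rr + e), the denominator satisfies c + rr + e = (1 + c)/m = (1 + 0.505) / 1.937 ≈ 0.776975.
With c = 0.505 and e = 0.012, the reserve requirement is 0.776975 − 0.505 − 0.012 = 0.259975.

0.260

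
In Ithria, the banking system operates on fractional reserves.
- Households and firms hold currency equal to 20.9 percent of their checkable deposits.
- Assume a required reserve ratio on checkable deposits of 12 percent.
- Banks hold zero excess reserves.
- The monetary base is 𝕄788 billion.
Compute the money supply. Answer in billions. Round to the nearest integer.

𝕄2896 billion

The money multiplier is m = (1 + c) / (rr + c) = (1 + 0.209) / (0.12 + 0.209) ≈ 3.6748.
So M = m × MB = 3.6748 × 788 = 2895.7424 billion.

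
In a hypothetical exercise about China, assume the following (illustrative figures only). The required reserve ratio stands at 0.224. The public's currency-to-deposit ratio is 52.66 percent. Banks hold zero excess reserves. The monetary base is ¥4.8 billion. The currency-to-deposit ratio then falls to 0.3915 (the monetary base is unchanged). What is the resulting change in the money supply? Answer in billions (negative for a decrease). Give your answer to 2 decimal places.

Initially m₁ = (1 + 0.5266) / (0.224 + 0.5266) ≈ 2.0338, so M₁ = 2.0338 × 4.8 ≈ 9.7622 billion.
After the change m₂ = (1 + 0.3915) / (0.224 + 0.3915) ≈ 2.2608, so M₂ = 2.2608 × 4.8 ≈ 10.8518 billion.
ΔM = M₂ − M₁ = 10.8518 − 9.7622 = 1.0896 billion.

¥1.09 billion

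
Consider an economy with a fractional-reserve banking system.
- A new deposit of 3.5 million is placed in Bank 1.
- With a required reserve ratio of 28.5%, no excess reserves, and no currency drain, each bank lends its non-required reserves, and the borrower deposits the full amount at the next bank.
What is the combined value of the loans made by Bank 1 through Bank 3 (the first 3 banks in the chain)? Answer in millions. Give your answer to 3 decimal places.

5.571 million

Bank i lends (1 − rr)^i of the original deposit: Bank 1 lends 3.5·0.7150 = 2.5025, Bank 2 lends 3.5·0.7150² ≈ 1.7893, and so on.
Summing a geometric series: total = 3.5·[0.7150·(1 − 0.7150^3) / (1 − 0.7150)] ≈ 5.5711 million.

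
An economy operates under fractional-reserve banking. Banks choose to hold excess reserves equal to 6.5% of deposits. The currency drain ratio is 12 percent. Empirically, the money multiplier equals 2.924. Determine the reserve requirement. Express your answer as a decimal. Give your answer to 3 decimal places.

0.198

Using m = 2.924. Since m = (1 + c)/(c + rr + e), the denominator satisfies c + rr + e = (1 + c)/m = (1 + 0.12) / 2.924 ≈ 0.383037.
With c = 0.12 and e = 0.065, the reserve requirement is 0.383037 − 0.12 − 0.065 = 0.198037.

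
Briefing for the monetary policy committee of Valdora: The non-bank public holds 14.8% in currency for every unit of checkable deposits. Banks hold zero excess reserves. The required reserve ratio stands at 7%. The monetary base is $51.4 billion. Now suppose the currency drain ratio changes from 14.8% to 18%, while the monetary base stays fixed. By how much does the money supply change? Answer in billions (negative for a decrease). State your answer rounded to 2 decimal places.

Initially m₁ = (1 + 0.148) / (0.07 + 0.148) ≈ 5.26606, so M₁ = 5.26606 × 51.4 ≈ 270.6755 billion.
After the change m₂ = (1 + 0.18) / (0.07 + 0.18) = 4.72, so M₂ = 4.72 × 51.4 = 242.608 billion.
ΔM = M₂ − M₁ = 242.608 − 270.6755 = -28.0675 billion.

-28.07 billion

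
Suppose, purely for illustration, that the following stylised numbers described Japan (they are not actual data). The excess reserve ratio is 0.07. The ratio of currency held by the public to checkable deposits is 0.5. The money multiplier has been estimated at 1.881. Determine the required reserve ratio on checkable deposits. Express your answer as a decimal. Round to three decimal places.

0.227

Using m = 1.881. Since m = (1 + c)/(c + rr + e), the denominator satisfies c + rr + e = (1 + c)/m = (1 + 0.5) / 1.881 ≈ 0.797448.
With c = 0.5 and e = 0.07, the required reserve ratio on checkable deposits is 0.797448 − 0.5 − 0.07 = 0.227448.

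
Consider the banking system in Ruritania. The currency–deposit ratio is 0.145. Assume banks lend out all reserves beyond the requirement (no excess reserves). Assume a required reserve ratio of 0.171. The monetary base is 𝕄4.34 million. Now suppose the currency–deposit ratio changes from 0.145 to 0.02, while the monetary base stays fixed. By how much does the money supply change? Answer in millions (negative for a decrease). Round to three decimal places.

𝕄7.451 million

Initially m₁ = (1 + 0.145) / (0.171 + 0.145) ≈ 3.62342, so M₁ = 3.62342 × 4.34 ≈ 15.7256 million.
After the change m₂ = (1 + 0.02) / (0.171 + 0.02) ≈ 5.34031, so M₂ = 5.34031 × 4.34 ≈ 23.1769 million.
ΔM = M₂ − M₁ = 23.1769 − 15.7256 = 7.4513 million.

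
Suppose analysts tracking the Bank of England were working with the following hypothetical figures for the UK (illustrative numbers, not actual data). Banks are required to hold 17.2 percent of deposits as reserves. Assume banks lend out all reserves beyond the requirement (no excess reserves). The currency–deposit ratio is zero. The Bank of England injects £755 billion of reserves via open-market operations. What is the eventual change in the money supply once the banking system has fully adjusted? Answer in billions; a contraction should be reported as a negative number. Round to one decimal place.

£4389.5 billion

The simple money multiplier is m = 1/rr = 1/0.172 ≈ 5.81395.
An open-market purchase increases the monetary base by 755 billion, so ΔM = m × ΔMB = 5.81395 × 755 ≈ 4389.5323 billion.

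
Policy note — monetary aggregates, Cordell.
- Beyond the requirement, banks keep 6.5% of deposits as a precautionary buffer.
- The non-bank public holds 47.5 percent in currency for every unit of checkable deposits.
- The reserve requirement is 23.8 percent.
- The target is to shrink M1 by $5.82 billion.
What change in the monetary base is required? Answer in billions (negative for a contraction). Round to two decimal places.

The money multiplier is m = (1 + c) / (rr + e + c) = (1 + 0.475) / (0.238 + 0.065 + 0.475) ≈ 1.8959.
ΔMB = ΔM / m = (−5.82) / 1.8959 ≈ -3.0698 billion.

-3.07 billion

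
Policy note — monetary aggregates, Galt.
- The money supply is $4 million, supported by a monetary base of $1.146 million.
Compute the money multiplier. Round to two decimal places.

3.49

The money multiplier is m = M / MB = 4 / 1.146 ≈ 3.49040.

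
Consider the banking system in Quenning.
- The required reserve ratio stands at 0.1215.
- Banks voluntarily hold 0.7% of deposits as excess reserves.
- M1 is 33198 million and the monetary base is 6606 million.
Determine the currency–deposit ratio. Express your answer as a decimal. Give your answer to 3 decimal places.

0.088

Using m = M/MB = 33198/6606 ≈ 5.025431. From m = (1 + c)/(c + rr + e), rearranging gives 1 + c = m·(c + rr + e), so c·(1 − m) = m·(rr + e) − 1.
Hence c = [m·(rr + e) − 1]/(1 − m) = [5.025431 × (0.1215 + 0.007) − 1] / (1 − 5.025431) ≈ 0.087999.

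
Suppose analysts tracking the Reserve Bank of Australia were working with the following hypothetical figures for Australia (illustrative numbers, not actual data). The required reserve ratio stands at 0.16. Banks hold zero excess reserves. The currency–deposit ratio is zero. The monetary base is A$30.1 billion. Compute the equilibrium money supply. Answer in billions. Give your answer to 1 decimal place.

With no currency drain or excess reserves, the money multiplier is m = 1/rr = 1/0.16 = 6.25.
Money supply M = m × MB = 6.25 × 30.1 = 188.125 billion.

A$188.1 billion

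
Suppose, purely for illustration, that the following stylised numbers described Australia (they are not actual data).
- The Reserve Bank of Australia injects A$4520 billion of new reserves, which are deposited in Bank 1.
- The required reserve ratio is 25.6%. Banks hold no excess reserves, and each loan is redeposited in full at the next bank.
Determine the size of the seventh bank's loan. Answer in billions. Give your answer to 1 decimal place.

Each bank lends a fraction (1 − rr) = 0.7440 of the deposit it receives, so Bank 7 receives 4520·0.7440^6 and lends 4520·0.7440^7 ≈ 570.3599 billion.

A$570.4 billion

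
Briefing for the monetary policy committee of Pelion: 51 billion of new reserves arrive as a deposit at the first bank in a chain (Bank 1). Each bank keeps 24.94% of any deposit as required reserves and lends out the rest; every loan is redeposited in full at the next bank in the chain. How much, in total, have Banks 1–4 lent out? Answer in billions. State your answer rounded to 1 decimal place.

Bank i lends (1 − rr)^i of the original deposit: Bank 1 lends 51·0.7506 = 38.2806, Bank 2 lends 51·0.7506² ≈ 28.7334, and so on.
Summing a geometric series: total = 51·[0.7506·(1 − 0.7506^4) / (1 − 0.7506)] ≈ 104.7697 billion.

104.8 billion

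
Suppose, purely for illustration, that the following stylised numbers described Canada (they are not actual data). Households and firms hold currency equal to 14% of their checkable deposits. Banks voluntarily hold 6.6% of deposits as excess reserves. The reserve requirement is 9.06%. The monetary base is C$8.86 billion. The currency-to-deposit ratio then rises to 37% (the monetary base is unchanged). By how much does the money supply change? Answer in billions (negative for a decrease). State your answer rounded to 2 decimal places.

-11.00 billion

Initially m₁ = (1 + 0.14) / (0.0906 + 0.066 + 0.14) ≈ 3.8436, so M₁ = 3.8436 × 8.86 ≈ 34.0543 billion.
After the change m₂ = (1 + 0.37) / (0.0906 + 0.066 + 0.37) ≈ 2.6016, so M₂ = 2.6016 × 8.86 ≈ 23.0502 billion.
ΔM = M₂ − M₁ = 23.0502 − 34.0543 = -11.0041 billion.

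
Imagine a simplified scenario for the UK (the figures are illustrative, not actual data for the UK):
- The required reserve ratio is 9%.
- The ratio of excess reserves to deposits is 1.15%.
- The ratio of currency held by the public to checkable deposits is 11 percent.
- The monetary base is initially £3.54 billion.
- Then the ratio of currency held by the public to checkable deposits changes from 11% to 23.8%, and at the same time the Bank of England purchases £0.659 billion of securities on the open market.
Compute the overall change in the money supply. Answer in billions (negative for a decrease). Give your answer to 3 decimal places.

-3.267 billion

Before: m₁ = (1 + 0.11) / (0.09 + 0.0115 + 0.11) ≈ 5.24823, MB₁ = 3.54, so M₁ = 5.24823 × 3.54 ≈ 18.5787 billion.
After: m₂ = (1 + 0.238) / (0.09 + 0.0115 + 0.238) ≈ 3.64654, MB₂ = 3.54 + 0.659 = 4.199, so M₂ = 3.64654 × 4.199 ≈ 15.3118 billion.
ΔM = M₂ − M₁ = 15.3118 − 18.5787 = -3.2669 billion.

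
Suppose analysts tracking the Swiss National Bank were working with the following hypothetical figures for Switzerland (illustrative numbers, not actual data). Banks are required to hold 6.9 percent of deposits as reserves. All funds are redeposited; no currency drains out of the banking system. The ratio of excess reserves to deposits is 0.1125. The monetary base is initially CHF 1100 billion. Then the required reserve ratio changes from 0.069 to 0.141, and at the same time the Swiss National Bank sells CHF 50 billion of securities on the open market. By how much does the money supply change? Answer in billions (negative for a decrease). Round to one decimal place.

-1918.6 billion

Before: m₁ = 1 / (0.069 + 0.1125) ≈ 5.509642, MB₁ = 1100, so M₁ = 5.509642 × 1100 = 6060.6062 billion.
After: m₂ = 1 / (0.141 + 0.1125) ≈ 3.944773, MB₂ = 1100 − 50 = 1050, so M₂ = 3.944773 × 1050 ≈ 4142.0117 billion.
ΔM = M₂ − M₁ = 4142.0117 − 6060.6062 = -1918.5945 billion.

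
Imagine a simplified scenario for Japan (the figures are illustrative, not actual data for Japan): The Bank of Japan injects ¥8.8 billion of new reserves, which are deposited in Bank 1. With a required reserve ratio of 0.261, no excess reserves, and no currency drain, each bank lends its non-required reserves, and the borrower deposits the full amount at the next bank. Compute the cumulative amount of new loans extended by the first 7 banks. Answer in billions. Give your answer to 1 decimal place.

Bank i lends (1 − rr)^i of the original deposit: Bank 1 lends 8.8·0.7390 = 6.5032, Bank 2 lends 8.8·0.7390² ≈ 4.8059, and so on.
Summing a geometric series: total = 8.8·[0.7390·(1 − 0.7390^7) / (1 − 0.7390)] ≈ 21.9173 billion.

¥21.9 billion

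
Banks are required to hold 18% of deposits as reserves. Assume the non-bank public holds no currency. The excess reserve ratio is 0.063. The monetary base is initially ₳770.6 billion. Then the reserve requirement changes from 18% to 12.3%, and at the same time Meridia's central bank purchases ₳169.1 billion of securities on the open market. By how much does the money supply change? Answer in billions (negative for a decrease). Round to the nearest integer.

₳1881 billion

Before: m₁ = 1 / (0.18 + 0.063) ≈ 4.1152, MB₁ = 770.6, so M₁ = 4.1152 × 770.6 ≈ 3171.1731 billion.
After: m₂ = 1 / (0.123 + 0.063) ≈ 5.3763, MB₂ = 770.6 + 169.1 = 939.7, so M₂ = 5.3763 × 939.7 ≈ 5052.1091 billion.
ΔM = M₂ − M₁ = 5052.1091 − 3171.1731 = 1880.936 billion.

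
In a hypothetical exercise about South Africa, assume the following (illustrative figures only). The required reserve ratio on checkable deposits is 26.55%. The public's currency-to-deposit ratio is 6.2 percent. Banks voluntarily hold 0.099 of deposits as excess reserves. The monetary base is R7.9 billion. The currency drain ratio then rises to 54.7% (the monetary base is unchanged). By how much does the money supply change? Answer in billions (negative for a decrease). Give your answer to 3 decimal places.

Initially m₁ = (1 + 0.062) / (0.2655 + 0.099 + 0.062) ≈ 2.49004, so M₁ = 2.49004 × 7.9 ≈ 19.6713 billion.
After the change m₂ = (1 + 0.547) / (0.2655 + 0.099 + 0.547) ≈ 1.69720, so M₂ = 1.69720 × 7.9 ≈ 13.4079 billion.
ΔM = M₂ − M₁ = 13.4079 − 19.6713 = -6.2634 billion.

-6.263 billion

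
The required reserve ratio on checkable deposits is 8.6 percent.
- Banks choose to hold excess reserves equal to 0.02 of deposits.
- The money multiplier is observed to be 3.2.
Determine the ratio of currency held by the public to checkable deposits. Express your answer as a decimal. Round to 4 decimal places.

Using m = 3.2. From m = (1 + c)/(c + rr + e), rearranging gives 1 + c = m·(c + rr + e), so c·(1 − m) = m·(rr + e) − 1.
Hence c = [m·(rr + e) − 1]/(1 − m) = [3.2 × (0.086 + 0.02) − 1] / (1 − 3.2) ≈ 0.300364.

0.3004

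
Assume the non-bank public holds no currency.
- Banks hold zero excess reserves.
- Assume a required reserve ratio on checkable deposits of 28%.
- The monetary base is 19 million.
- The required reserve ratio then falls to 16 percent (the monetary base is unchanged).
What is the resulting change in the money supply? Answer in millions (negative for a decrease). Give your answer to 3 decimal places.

50.893 million

Initially m₁ = 1 / (0.28) ≈ 3.571429, so M₁ = 3.571429 × 19 ≈ 67.8572 million.
After the change m₂ = 1 / (0.16) = 6.25, so M₂ = 6.25 × 19 = 118.75 million.
ΔM = M₂ − M₁ = 118.75 − 67.8572 = 50.8928 million.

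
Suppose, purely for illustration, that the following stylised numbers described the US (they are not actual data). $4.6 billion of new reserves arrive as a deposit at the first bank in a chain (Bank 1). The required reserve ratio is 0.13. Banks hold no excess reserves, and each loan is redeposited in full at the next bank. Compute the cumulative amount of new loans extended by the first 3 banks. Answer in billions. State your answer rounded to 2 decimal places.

$10.51 billion

Bank i lends (1 − rr)^i of the original deposit: Bank 1 lends 4.6·0.8700 = 4.0020, Bank 2 lends 4.6·0.8700² ≈ 3.4817, and so on.
Summing a geometric series: total = 4.6·[0.8700·(1 − 0.8700^3) / (1 − 0.8700)] ≈ 10.5129 billion.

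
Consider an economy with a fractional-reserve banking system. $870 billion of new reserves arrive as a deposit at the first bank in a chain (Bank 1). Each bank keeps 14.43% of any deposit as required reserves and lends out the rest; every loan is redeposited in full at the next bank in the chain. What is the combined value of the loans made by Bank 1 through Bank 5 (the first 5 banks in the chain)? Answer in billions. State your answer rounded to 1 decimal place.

Bank i lends (1 − rr)^i of the original deposit: Bank 1 lends 870·0.8557 = 744.4590, Bank 2 lends 870·0.8557² ≈ 637.0336, and so on.
Summing a geometric series: total = 870·[0.8557·(1 − 0.8557^5) / (1 − 0.8557)] ≈ 2792.1940 billion.

$2792.2 billion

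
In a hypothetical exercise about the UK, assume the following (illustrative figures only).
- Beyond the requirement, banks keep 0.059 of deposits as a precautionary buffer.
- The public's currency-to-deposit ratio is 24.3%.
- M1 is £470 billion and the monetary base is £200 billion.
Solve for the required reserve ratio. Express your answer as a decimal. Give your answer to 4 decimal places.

Using m = M/MB = 470/200 = 2.350000. Since m = (1 + c)/(c + rr + e), the denominator satisfies c + rr + e = (1 + c)/m = (1 + 0.243) / 2.350000 ≈ 0.528936.
With c = 0.243 and e = 0.059, the required reserve ratio is 0.528936 − 0.243 − 0.059 = 0.226936.

0.2269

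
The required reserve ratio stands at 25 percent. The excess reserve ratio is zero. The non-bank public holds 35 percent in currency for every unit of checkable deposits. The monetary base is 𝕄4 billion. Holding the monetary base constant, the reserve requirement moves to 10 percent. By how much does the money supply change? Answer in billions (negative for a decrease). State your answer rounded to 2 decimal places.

Initially m₁ = (1 + 0.35) / (0.25 + 0.35) = 2.25, so M₁ = 2.25 × 4 = 9 billion.
After the change m₂ = (1 + 0.35) / (0.1 + 0.35) = 3, so M₂ = 3 × 4 = 12 billion.
ΔM = M₂ − M₁ = 12 − 9 = 3 billion.

𝕄3.00 billion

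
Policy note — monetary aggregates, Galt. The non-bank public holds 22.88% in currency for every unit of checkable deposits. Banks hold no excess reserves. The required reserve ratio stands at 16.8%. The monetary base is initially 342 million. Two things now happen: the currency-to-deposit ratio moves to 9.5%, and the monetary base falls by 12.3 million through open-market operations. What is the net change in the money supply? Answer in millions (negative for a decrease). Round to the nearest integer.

314 million

Before: m₁ = (1 + 0.2288) / (0.168 + 0.2288) ≈ 3.0968, MB₁ = 342, so M₁ = 3.0968 × 342 = 1059.1056 million.
After: m₂ = (1 + 0.095) / (0.168 + 0.095) ≈ 4.1635, MB₂ = 342 − 12.3 = 329.7, so M₂ = 4.1635 × 329.7 ≈ 1372.706 million.
ΔM = M₂ − M₁ = 1372.706 − 1059.1056 = 313.6004 million.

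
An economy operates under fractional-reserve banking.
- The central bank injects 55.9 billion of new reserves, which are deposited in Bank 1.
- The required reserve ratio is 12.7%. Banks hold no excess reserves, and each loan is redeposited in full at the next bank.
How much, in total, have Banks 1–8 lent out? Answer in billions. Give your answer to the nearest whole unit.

Bank i lends (1 − rr)^i of the original deposit: Bank 1 lends 55.9·0.8730 = 48.8007, Bank 2 lends 55.9·0.8730² ≈ 42.6030, and so on.
Summing a geometric series: total = 55.9·[0.8730·(1 − 0.8730^8) / (1 − 0.8730)] ≈ 254.6183 billion.

255 billion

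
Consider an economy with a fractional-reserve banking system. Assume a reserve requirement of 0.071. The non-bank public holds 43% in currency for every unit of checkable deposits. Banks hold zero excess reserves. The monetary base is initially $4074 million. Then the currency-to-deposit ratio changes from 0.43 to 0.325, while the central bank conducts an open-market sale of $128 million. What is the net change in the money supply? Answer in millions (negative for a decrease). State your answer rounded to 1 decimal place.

$1574.8 million

Before: m₁ = (1 + 0.43) / (0.071 + 0.43) ≈ 2.854291, MB₁ = 4074, so M₁ = 2.854291 × 4074 ≈ 11628.3815 million.
After: m₂ = (1 + 0.325) / (0.071 + 0.325) ≈ 3.345960, MB₂ = 4074 − 128 = 3946, so M₂ = 3.345960 × 3946 ≈ 13203.1582 million.
ΔM = M₂ − M₁ = 13203.1582 − 11628.3815 = 1574.7767 million.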